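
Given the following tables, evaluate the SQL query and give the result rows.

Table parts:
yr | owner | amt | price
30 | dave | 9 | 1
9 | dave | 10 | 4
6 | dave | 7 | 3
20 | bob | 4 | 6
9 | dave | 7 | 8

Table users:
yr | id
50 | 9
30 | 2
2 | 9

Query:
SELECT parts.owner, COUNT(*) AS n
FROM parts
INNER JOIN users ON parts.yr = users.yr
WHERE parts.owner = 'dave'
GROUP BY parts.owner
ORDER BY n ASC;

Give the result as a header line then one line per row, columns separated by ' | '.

After JOIN users (1 rows):
parts.yr | parts.owner | parts.amt | parts.price | users.yr | users.id
30 | dave | 9 | 1 | 30 | 2
After WHERE (1 rows):
parts.yr | parts.owner | parts.amt | parts.price | users.yr | users.id
30 | dave | 9 | 1 | 30 | 2
After GROUP BY (1 rows):
parts.owner | n
dave | 1
After ORDER BY (1 rows):
parts.owner | n
dave | 1

== RESULT ==
parts.owner | n
dave | 1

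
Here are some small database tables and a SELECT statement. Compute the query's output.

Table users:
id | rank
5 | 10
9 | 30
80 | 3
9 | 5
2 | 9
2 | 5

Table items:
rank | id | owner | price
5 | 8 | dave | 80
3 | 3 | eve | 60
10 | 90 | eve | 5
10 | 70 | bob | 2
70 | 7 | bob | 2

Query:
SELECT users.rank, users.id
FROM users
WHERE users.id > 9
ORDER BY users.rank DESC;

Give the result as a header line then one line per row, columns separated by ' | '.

== RESULT ==
users.rank | users.id
3 | 80

Derivation:
After WHERE (1 rows):
users.id | users.rank
80 | 3
After SELECT (1 rows):
users.rank | users.id
3 | 80
After ORDER BY (1 rows):
users.rank | users.id
3 | 80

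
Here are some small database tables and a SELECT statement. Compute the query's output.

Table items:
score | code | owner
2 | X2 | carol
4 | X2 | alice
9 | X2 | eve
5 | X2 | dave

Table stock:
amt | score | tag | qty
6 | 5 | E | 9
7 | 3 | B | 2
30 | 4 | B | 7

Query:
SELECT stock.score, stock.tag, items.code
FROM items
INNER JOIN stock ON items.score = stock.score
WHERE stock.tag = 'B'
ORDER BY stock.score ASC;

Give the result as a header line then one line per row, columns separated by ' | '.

After JOIN stock (2 rows):
items.score | items.code | items.owner | stock.amt | stock.score | stock.tag | stock.qty
4 | X2 | alice | 30 | 4 | B | 7
5 | X2 | dave | 6 | 5 | E | 9
After WHERE (1 rows):
items.score | items.code | items.owner | stock.amt | stock.score | stock.tag | stock.qty
4 | X2 | alice | 30 | 4 | B | 7
After SELECT (1 rows):
stock.score | stock.tag | items.code
4 | B | X2
After ORDER BY (1 rows):
stock.score | stock.tag | items.code
4 | B | X2

== RESULT ==
stock.score | stock.tag | items.code
4 | B | X2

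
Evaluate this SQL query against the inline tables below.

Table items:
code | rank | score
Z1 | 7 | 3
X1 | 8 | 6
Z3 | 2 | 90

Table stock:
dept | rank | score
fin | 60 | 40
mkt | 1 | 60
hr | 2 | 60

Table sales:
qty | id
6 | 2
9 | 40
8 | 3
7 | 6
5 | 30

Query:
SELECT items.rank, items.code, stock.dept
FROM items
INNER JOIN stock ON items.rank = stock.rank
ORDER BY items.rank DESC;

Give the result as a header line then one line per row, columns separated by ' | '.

After JOIN stock (1 rows):
items.code | items.rank | items.score | stock.dept | stock.rank | stock.score
Z3 | 2 | 90 | hr | 2 | 60
After SELECT (1 rows):
items.rank | items.code | stock.dept
2 | Z3 | hr
After ORDER BY (1 rows):
items.rank | items.code | stock.dept
2 | Z3 | hr

== RESULT ==
items.rank | items.code | stock.dept
2 | Z3 | hr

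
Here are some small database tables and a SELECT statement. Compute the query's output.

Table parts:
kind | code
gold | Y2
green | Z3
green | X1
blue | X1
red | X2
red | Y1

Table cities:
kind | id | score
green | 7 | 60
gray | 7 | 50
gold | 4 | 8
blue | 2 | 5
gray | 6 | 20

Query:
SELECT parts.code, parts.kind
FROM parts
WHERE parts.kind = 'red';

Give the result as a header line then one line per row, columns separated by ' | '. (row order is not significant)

== RESULT ==
parts.code | parts.kind
X2 | red
Y1 | red

Derivation:
After WHERE (2 rows):
parts.kind | parts.code
red | X2
red | Y1
After SELECT (2 rows):
parts.code | parts.kind
X2 | red
Y1 | red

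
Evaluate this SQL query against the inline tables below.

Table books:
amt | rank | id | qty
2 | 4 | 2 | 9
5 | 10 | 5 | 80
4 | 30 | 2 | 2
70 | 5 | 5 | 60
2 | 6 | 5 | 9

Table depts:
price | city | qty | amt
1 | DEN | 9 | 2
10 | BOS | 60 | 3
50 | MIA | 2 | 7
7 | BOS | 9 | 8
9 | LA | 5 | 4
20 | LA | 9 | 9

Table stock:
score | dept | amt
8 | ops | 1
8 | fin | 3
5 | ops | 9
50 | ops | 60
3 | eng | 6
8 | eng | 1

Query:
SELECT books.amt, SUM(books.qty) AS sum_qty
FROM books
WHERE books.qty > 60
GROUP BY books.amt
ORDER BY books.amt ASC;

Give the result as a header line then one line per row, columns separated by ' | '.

After WHERE (1 rows):
books.amt | books.rank | books.id | books.qty
5 | 10 | 5 | 80
After GROUP BY (1 rows):
books.amt | sum_qty
5 | 80
After ORDER BY (1 rows):
books.amt | sum_qty
5 | 80

== RESULT ==
books.amt | sum_qty
5 | 80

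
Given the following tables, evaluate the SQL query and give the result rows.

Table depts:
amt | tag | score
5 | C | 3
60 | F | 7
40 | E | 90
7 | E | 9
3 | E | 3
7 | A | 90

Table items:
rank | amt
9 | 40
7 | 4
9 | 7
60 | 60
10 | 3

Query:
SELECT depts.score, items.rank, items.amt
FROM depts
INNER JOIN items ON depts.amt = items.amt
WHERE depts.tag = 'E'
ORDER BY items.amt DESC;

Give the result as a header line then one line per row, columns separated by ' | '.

== RESULT ==
depts.score | items.rank | items.amt
90 | 9 | 40
9 | 9 | 7
3 | 10 | 3

Derivation:
After JOIN items (5 rows):
depts.amt | depts.tag | depts.score | items.rank | items.amt
60 | F | 7 | 60 | 60
40 | E | 90 | 9 | 40
7 | E | 9 | 9 | 7
3 | E | 3 | 10 | 3
7 | A | 90 | 9 | 7
After WHERE (3 rows):
depts.amt | depts.tag | depts.score | items.rank | items.amt
40 | E | 90 | 9 | 40
7 | E | 9 | 9 | 7
3 | E | 3 | 10 | 3
After SELECT (3 rows):
depts.score | items.rank | items.amt
90 | 9 | 40
9 | 9 | 7
3 | 10 | 3
After ORDER BY (3 rows):
depts.score | items.rank | items.amt
90 | 9 | 40
9 | 9 | 7
3 | 10 | 3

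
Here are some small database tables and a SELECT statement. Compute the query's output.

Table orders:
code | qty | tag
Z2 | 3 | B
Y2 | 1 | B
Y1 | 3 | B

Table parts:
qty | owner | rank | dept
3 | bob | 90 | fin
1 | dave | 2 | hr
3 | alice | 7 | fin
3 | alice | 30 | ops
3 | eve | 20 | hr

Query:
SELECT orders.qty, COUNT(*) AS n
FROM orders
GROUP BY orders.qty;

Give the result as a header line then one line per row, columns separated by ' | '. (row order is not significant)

== RESULT ==
orders.qty | n
3 | 2
1 | 1

Derivation:
After GROUP BY (2 rows):
orders.qty | n
3 | 2
1 | 1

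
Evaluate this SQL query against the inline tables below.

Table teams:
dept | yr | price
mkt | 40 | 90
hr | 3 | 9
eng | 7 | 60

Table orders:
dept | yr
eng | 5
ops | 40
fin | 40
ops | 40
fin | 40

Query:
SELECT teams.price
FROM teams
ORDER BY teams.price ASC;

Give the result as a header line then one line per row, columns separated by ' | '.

== RESULT ==
teams.price
9
60
90

Derivation:
After SELECT (3 rows):
teams.price
90
9
60
After ORDER BY (3 rows):
teams.price
9
60
90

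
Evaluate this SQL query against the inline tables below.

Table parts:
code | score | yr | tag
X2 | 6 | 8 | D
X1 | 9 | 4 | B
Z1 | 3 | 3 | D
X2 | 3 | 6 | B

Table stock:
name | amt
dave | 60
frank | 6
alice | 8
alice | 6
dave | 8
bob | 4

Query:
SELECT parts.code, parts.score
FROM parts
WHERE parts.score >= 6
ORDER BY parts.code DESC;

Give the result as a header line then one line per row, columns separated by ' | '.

== RESULT ==
parts.code | parts.score
X2 | 6
X1 | 9

Derivation:
After WHERE (2 rows):
parts.code | parts.score | parts.yr | parts.tag
X2 | 6 | 8 | D
X1 | 9 | 4 | B
After SELECT (2 rows):
parts.code | parts.score
X2 | 6
X1 | 9
After ORDER BY (2 rows):
parts.code | parts.score
X2 | 6
X1 | 9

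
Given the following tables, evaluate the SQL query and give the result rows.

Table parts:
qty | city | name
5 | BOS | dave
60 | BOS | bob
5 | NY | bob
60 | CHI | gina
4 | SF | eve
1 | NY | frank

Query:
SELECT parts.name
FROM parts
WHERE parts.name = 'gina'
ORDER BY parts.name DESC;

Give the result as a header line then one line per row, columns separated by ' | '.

== RESULT ==
parts.name
gina

Derivation:
After WHERE (1 rows):
parts.qty | parts.city | parts.name
60 | CHI | gina
After SELECT (1 rows):
parts.name
gina
After ORDER BY (1 rows):
parts.name
gina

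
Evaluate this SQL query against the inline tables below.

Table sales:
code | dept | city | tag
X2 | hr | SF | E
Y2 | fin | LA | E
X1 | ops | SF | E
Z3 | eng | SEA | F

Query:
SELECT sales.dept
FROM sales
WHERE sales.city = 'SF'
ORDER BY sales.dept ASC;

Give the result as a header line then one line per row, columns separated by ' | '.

After WHERE (2 rows):
sales.code | sales.dept | sales.city | sales.tag
X2 | hr | SF | E
X1 | ops | SF | E
After SELECT (2 rows):
sales.dept
hr
ops
After ORDER BY (2 rows):
sales.dept
hr
ops

== RESULT ==
sales.dept
hr
ops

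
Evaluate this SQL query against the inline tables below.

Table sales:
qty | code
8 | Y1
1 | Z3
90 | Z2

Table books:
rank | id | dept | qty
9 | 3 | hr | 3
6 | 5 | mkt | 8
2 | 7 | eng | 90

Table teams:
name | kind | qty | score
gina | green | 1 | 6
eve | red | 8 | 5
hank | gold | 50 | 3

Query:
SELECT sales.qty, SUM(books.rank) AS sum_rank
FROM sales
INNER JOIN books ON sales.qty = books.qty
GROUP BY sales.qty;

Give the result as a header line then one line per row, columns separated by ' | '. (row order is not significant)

== RESULT ==
sales.qty | sum_rank
8 | 6
90 | 2

Derivation:
After JOIN books (2 rows):
sales.qty | sales.code | books.rank | books.id | books.dept | books.qty
8 | Y1 | 6 | 5 | mkt | 8
90 | Z2 | 2 | 7 | eng | 90
After GROUP BY (2 rows):
sales.qty | sum_rank
8 | 6
90 | 2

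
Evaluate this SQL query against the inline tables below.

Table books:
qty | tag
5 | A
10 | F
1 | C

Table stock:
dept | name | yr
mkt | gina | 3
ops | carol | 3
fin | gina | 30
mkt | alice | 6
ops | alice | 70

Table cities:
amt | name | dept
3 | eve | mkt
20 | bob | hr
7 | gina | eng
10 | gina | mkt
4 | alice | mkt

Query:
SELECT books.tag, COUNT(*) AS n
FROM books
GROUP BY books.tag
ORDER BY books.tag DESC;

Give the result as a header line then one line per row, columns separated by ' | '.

After GROUP BY (3 rows):
books.tag | n
A | 1
F | 1
C | 1
After ORDER BY (3 rows):
books.tag | n
F | 1
C | 1
A | 1

== RESULT ==
books.tag | n
F | 1
C | 1
A | 1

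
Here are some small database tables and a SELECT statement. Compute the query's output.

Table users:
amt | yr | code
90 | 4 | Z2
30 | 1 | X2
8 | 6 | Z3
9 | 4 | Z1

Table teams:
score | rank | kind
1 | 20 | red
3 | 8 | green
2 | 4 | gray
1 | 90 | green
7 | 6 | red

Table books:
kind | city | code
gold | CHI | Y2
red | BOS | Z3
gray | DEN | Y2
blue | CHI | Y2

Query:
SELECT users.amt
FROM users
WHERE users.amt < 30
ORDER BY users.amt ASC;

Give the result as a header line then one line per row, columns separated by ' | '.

After WHERE (2 rows):
users.amt | users.yr | users.code
8 | 6 | Z3
9 | 4 | Z1
After SELECT (2 rows):
users.amt
8
9
After ORDER BY (2 rows):
users.amt
8
9

== RESULT ==
users.amt
8
9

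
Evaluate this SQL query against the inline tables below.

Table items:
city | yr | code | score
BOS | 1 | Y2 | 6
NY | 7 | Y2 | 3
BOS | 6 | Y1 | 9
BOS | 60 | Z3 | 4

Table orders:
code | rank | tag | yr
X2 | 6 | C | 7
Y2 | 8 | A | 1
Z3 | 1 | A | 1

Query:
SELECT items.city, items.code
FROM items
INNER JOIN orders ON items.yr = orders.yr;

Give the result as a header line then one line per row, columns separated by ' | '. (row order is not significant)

After JOIN orders (3 rows):
items.city | items.yr | items.code | items.score | orders.code | orders.rank | orders.tag | orders.yr
BOS | 1 | Y2 | 6 | Y2 | 8 | A | 1
BOS | 1 | Y2 | 6 | Z3 | 1 | A | 1
NY | 7 | Y2 | 3 | X2 | 6 | C | 7
After SELECT (3 rows):
items.city | items.code
BOS | Y2
BOS | Y2
NY | Y2

== RESULT ==
items.city | items.code
BOS | Y2
BOS | Y2
NY | Y2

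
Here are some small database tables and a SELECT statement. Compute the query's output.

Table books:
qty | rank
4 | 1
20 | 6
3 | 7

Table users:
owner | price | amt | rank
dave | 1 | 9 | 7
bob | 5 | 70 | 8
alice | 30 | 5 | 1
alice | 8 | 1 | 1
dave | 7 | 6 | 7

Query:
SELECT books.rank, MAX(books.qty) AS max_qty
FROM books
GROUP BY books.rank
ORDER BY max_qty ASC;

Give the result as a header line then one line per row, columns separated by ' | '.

After GROUP BY (3 rows):
books.rank | max_qty
1 | 4
6 | 20
7 | 3
After ORDER BY (3 rows):
books.rank | max_qty
7 | 3
1 | 4
6 | 20

== RESULT ==
books.rank | max_qty
7 | 3
1 | 4
6 | 20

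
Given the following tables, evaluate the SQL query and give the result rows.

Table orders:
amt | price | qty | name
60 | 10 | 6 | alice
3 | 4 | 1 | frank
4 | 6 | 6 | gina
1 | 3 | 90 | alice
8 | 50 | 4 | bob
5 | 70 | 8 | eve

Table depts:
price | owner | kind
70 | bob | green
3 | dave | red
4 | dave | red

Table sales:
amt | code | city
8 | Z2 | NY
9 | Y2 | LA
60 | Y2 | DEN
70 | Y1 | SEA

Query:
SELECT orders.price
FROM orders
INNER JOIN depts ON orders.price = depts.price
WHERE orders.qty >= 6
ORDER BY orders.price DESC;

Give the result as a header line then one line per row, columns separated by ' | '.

After JOIN depts (3 rows):
orders.amt | orders.price | orders.qty | orders.name | depts.price | depts.owner | depts.kind
3 | 4 | 1 | frank | 4 | dave | red
1 | 3 | 90 | alice | 3 | dave | red
5 | 70 | 8 | eve | 70 | bob | green
After WHERE (2 rows):
orders.amt | orders.price | orders.qty | orders.name | depts.price | depts.owner | depts.kind
1 | 3 | 90 | alice | 3 | dave | red
5 | 70 | 8 | eve | 70 | bob | green
After SELECT (2 rows):
orders.price
3
70
After ORDER BY (2 rows):
orders.price
70
3

== RESULT ==
orders.price
70
3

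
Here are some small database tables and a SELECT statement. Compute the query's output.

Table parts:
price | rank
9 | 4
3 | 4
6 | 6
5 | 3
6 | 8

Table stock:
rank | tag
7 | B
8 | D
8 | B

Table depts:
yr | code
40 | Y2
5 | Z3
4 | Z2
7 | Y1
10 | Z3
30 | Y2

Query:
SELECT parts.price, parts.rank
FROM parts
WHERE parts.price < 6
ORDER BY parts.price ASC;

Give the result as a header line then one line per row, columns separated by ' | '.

After WHERE (2 rows):
parts.price | parts.rank
3 | 4
5 | 3
After SELECT (2 rows):
parts.price | parts.rank
3 | 4
5 | 3
After ORDER BY (2 rows):
parts.price | parts.rank
3 | 4
5 | 3

== RESULT ==
parts.price | parts.rank
3 | 4
5 | 3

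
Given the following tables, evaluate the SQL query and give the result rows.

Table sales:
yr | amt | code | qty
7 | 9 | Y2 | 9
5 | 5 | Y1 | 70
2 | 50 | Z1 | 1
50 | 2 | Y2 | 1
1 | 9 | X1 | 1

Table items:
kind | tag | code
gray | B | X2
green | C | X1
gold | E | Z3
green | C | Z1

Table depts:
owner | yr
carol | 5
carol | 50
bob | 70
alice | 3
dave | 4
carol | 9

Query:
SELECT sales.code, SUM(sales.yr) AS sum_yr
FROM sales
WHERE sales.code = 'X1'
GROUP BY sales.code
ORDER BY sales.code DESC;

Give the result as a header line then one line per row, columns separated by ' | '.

== RESULT ==
sales.code | sum_yr
X1 | 1

Derivation:
After WHERE (1 rows):
sales.yr | sales.amt | sales.code | sales.qty
1 | 9 | X1 | 1
After GROUP BY (1 rows):
sales.code | sum_yr
X1 | 1
After ORDER BY (1 rows):
sales.code | sum_yr
X1 | 1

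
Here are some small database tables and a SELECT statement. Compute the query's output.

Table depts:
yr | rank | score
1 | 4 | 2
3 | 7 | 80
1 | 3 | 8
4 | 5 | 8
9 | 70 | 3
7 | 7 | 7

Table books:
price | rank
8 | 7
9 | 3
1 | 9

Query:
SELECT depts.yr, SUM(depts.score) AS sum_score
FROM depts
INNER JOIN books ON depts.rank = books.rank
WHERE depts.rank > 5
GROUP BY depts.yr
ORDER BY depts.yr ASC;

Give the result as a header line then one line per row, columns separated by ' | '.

After JOIN books (3 rows):
depts.yr | depts.rank | depts.score | books.price | books.rank
3 | 7 | 80 | 8 | 7
1 | 3 | 8 | 9 | 3
7 | 7 | 7 | 8 | 7
After WHERE (2 rows):
depts.yr | depts.rank | depts.score | books.price | books.rank
3 | 7 | 80 | 8 | 7
7 | 7 | 7 | 8 | 7
After GROUP BY (2 rows):
depts.yr | sum_score
3 | 80
7 | 7
After ORDER BY (2 rows):
depts.yr | sum_score
3 | 80
7 | 7

== RESULT ==
depts.yr | sum_score
3 | 80
7 | 7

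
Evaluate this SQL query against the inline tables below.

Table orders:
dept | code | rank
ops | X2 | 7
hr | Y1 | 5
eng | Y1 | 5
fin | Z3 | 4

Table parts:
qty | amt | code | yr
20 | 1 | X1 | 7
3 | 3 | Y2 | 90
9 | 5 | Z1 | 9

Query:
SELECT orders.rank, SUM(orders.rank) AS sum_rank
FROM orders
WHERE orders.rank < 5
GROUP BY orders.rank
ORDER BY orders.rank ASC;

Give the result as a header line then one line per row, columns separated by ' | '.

After WHERE (1 rows):
orders.dept | orders.code | orders.rank
fin | Z3 | 4
After GROUP BY (1 rows):
orders.rank | sum_rank
4 | 4
After ORDER BY (1 rows):
orders.rank | sum_rank
4 | 4

== RESULT ==
orders.rank | sum_rank
4 | 4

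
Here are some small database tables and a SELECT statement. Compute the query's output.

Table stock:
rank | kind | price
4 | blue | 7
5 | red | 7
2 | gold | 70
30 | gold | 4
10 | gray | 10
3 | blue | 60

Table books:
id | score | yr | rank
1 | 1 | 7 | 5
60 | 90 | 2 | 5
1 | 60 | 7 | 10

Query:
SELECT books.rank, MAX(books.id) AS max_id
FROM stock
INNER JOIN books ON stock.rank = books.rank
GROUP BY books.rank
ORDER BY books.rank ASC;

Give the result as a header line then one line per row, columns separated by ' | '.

== RESULT ==
books.rank | max_id
5 | 60
10 | 1

Derivation:
After JOIN books (3 rows):
stock.rank | stock.kind | stock.price | books.id | books.score | books.yr | books.rank
5 | red | 7 | 1 | 1 | 7 | 5
5 | red | 7 | 60 | 90 | 2 | 5
10 | gray | 10 | 1 | 60 | 7 | 10
After GROUP BY (2 rows):
books.rank | max_id
5 | 60
10 | 1
After ORDER BY (2 rows):
books.rank | max_id
5 | 60
10 | 1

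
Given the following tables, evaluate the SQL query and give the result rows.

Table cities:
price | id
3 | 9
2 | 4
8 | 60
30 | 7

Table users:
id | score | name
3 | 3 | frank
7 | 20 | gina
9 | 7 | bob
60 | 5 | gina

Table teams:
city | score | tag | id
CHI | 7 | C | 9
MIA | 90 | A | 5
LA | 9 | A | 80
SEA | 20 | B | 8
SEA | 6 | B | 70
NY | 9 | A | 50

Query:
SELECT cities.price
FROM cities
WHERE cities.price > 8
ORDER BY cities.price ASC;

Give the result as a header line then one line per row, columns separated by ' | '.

After WHERE (1 rows):
cities.price | cities.id
30 | 7
After SELECT (1 rows):
cities.price
30
After ORDER BY (1 rows):
cities.price
30

== RESULT ==
cities.price
30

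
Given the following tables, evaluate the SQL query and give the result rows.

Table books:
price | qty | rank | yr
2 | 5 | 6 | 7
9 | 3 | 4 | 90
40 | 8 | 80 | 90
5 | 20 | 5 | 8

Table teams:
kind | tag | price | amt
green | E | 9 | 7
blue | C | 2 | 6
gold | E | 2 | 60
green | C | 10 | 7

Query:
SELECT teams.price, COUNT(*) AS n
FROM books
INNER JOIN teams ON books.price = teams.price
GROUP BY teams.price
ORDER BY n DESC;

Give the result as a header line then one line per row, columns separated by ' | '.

== RESULT ==
teams.price | n
2 | 2
9 | 1

Derivation:
After JOIN teams (3 rows):
books.price | books.qty | books.rank | books.yr | teams.kind | teams.tag | teams.price | teams.amt
2 | 5 | 6 | 7 | blue | C | 2 | 6
2 | 5 | 6 | 7 | gold | E | 2 | 60
9 | 3 | 4 | 90 | green | E | 9 | 7
After GROUP BY (2 rows):
teams.price | n
2 | 2
9 | 1
After ORDER BY (2 rows):
teams.price | n
2 | 2
9 | 1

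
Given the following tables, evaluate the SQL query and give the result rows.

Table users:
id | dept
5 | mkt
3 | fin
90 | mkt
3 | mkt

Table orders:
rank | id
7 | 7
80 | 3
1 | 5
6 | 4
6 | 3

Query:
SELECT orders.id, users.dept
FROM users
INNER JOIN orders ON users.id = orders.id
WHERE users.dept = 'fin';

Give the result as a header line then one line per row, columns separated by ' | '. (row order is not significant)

== RESULT ==
orders.id | users.dept
3 | fin
3 | fin

Derivation:
After JOIN orders (5 rows):
users.id | users.dept | orders.rank | orders.id
5 | mkt | 1 | 5
3 | fin | 80 | 3
3 | fin | 6 | 3
3 | mkt | 80 | 3
3 | mkt | 6 | 3
After WHERE (2 rows):
users.id | users.dept | orders.rank | orders.id
3 | fin | 80 | 3
3 | fin | 6 | 3
After SELECT (2 rows):
orders.id | users.dept
3 | fin
3 | fin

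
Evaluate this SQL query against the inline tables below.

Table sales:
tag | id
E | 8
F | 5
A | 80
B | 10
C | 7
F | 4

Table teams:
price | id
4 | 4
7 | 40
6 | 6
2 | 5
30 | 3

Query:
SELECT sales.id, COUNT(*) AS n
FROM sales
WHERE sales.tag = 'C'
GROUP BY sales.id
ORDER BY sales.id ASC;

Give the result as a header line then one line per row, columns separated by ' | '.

== RESULT ==
sales.id | n
7 | 1

Derivation:
After WHERE (1 rows):
sales.tag | sales.id
C | 7
After GROUP BY (1 rows):
sales.id | n
7 | 1
After ORDER BY (1 rows):
sales.id | n
7 | 1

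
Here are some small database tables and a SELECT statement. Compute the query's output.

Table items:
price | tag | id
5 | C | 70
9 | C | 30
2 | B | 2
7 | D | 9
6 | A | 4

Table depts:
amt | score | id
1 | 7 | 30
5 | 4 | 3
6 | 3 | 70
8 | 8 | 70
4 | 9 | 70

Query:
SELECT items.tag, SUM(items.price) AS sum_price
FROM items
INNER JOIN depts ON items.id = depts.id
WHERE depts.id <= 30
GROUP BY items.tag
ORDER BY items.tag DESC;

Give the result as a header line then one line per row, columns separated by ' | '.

== RESULT ==
items.tag | sum_price
C | 9

Derivation:
After JOIN depts (4 rows):
items.price | items.tag | items.id | depts.amt | depts.score | depts.id
5 | C | 70 | 6 | 3 | 70
5 | C | 70 | 8 | 8 | 70
5 | C | 70 | 4 | 9 | 70
9 | C | 30 | 1 | 7 | 30
After WHERE (1 rows):
items.price | items.tag | items.id | depts.amt | depts.score | depts.id
9 | C | 30 | 1 | 7 | 30
After GROUP BY (1 rows):
items.tag | sum_price
C | 9
After ORDER BY (1 rows):
items.tag | sum_price
C | 9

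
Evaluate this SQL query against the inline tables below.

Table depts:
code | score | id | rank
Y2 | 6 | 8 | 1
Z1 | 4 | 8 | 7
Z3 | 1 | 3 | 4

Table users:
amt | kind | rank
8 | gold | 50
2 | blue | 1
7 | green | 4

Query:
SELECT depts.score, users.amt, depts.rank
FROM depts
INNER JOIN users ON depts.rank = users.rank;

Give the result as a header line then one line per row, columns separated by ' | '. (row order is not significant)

== RESULT ==
depts.score | users.amt | depts.rank
6 | 2 | 1
1 | 7 | 4

Derivation:
After JOIN users (2 rows):
depts.code | depts.score | depts.id | depts.rank | users.amt | users.kind | users.rank
Y2 | 6 | 8 | 1 | 2 | blue | 1
Z3 | 1 | 3 | 4 | 7 | green | 4
After SELECT (2 rows):
depts.score | users.amt | depts.rank
6 | 2 | 1
1 | 7 | 4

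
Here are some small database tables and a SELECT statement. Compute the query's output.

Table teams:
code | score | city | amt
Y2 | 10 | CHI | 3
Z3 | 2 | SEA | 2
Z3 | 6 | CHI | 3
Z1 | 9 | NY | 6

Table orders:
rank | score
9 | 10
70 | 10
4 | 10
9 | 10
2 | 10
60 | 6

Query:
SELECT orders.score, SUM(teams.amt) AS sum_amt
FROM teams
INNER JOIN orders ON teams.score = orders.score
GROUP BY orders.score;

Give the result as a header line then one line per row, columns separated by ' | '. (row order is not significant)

== RESULT ==
orders.score | sum_amt
10 | 15
6 | 3

Derivation:
After JOIN orders (6 rows):
teams.code | teams.score | teams.city | teams.amt | orders.rank | orders.score
Y2 | 10 | CHI | 3 | 9 | 10
Y2 | 10 | CHI | 3 | 70 | 10
Y2 | 10 | CHI | 3 | 4 | 10
Y2 | 10 | CHI | 3 | 9 | 10
Y2 | 10 | CHI | 3 | 2 | 10
Z3 | 6 | CHI | 3 | 60 | 6
After GROUP BY (2 rows):
orders.score | sum_amt
10 | 15
6 | 3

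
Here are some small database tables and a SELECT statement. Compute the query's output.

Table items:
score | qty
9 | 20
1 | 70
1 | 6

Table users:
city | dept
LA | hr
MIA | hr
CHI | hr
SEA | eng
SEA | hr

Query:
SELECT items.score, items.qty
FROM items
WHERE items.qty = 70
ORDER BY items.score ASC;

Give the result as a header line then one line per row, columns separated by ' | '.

== RESULT ==
items.score | items.qty
1 | 70

Derivation:
After WHERE (1 rows):
items.score | items.qty
1 | 70
After SELECT (1 rows):
items.score | items.qty
1 | 70
After ORDER BY (1 rows):
items.score | items.qty
1 | 70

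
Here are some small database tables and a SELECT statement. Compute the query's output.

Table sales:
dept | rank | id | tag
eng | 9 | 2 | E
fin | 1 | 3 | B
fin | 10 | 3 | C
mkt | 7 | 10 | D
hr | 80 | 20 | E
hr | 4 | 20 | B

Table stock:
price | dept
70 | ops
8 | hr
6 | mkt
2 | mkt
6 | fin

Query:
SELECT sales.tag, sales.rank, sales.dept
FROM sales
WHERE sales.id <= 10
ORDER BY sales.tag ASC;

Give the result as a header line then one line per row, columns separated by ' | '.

== RESULT ==
sales.tag | sales.rank | sales.dept
B | 1 | fin
C | 10 | fin
D | 7 | mkt
E | 9 | eng

Derivation:
After WHERE (4 rows):
sales.dept | sales.rank | sales.id | sales.tag
eng | 9 | 2 | E
fin | 1 | 3 | B
fin | 10 | 3 | C
mkt | 7 | 10 | D
After SELECT (4 rows):
sales.tag | sales.rank | sales.dept
E | 9 | eng
B | 1 | fin
C | 10 | fin
D | 7 | mkt
After ORDER BY (4 rows):
sales.tag | sales.rank | sales.dept
B | 1 | fin
C | 10 | fin
D | 7 | mkt
E | 9 | eng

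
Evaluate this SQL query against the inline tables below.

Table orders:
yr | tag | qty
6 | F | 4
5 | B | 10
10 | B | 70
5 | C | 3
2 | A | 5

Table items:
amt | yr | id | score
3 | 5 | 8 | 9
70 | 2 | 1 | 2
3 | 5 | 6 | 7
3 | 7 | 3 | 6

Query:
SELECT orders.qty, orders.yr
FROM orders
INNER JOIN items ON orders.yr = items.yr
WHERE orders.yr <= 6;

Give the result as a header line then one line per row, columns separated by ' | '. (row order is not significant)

== RESULT ==
orders.qty | orders.yr
10 | 5
10 | 5
3 | 5
3 | 5
5 | 2

Derivation:
After JOIN items (5 rows):
orders.yr | orders.tag | orders.qty | items.amt | items.yr | items.id | items.score
5 | B | 10 | 3 | 5 | 8 | 9
5 | B | 10 | 3 | 5 | 6 | 7
5 | C | 3 | 3 | 5 | 8 | 9
5 | C | 3 | 3 | 5 | 6 | 7
2 | A | 5 | 70 | 2 | 1 | 2
After WHERE (5 rows):
orders.yr | orders.tag | orders.qty | items.amt | items.yr | items.id | items.score
5 | B | 10 | 3 | 5 | 8 | 9
5 | B | 10 | 3 | 5 | 6 | 7
5 | C | 3 | 3 | 5 | 8 | 9
5 | C | 3 | 3 | 5 | 6 | 7
2 | A | 5 | 70 | 2 | 1 | 2
After SELECT (5 rows):
orders.qty | orders.yr
10 | 5
10 | 5
3 | 5
3 | 5
5 | 2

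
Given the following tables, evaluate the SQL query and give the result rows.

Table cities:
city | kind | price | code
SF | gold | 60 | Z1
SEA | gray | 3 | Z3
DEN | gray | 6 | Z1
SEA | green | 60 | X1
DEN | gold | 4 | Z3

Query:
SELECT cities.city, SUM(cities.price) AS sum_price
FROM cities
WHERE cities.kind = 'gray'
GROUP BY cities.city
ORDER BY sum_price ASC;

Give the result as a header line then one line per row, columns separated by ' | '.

== RESULT ==
cities.city | sum_price
SEA | 3
DEN | 6

Derivation:
After WHERE (2 rows):
cities.city | cities.kind | cities.price | cities.code
SEA | gray | 3 | Z3
DEN | gray | 6 | Z1
After GROUP BY (2 rows):
cities.city | sum_price
SEA | 3
DEN | 6
After ORDER BY (2 rows):
cities.city | sum_price
SEA | 3
DEN | 6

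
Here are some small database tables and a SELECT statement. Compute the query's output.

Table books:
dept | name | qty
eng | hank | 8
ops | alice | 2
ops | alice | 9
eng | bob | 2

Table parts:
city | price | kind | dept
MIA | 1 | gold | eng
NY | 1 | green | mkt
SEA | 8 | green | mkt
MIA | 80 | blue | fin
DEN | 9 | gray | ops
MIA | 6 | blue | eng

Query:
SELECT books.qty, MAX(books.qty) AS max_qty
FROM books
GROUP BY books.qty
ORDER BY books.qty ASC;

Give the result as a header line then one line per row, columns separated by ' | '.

== RESULT ==
books.qty | max_qty
2 | 2
8 | 8
9 | 9

Derivation:
After GROUP BY (3 rows):
books.qty | max_qty
8 | 8
2 | 2
9 | 9
After ORDER BY (3 rows):
books.qty | max_qty
2 | 2
8 | 8
9 | 9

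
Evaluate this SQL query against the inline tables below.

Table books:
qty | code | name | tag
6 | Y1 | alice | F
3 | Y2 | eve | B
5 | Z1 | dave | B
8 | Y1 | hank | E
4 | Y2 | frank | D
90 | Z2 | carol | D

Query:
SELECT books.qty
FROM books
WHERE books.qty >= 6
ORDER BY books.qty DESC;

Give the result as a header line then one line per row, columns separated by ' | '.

After WHERE (3 rows):
books.qty | books.code | books.name | books.tag
6 | Y1 | alice | F
8 | Y1 | hank | E
90 | Z2 | carol | D
After SELECT (3 rows):
books.qty
6
8
90
After ORDER BY (3 rows):
books.qty
90
8
6

== RESULT ==
books.qty
90
8
6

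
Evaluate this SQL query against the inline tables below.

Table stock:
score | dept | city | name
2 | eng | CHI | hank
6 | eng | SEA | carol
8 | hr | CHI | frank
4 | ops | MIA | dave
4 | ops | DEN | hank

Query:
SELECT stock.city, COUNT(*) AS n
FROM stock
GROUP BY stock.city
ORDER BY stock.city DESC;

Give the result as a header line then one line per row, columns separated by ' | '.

After GROUP BY (4 rows):
stock.city | n
CHI | 2
SEA | 1
MIA | 1
DEN | 1
After ORDER BY (4 rows):
stock.city | n
SEA | 1
MIA | 1
DEN | 1
CHI | 2

== RESULT ==
stock.city | n
SEA | 1
MIA | 1
DEN | 1
CHI | 2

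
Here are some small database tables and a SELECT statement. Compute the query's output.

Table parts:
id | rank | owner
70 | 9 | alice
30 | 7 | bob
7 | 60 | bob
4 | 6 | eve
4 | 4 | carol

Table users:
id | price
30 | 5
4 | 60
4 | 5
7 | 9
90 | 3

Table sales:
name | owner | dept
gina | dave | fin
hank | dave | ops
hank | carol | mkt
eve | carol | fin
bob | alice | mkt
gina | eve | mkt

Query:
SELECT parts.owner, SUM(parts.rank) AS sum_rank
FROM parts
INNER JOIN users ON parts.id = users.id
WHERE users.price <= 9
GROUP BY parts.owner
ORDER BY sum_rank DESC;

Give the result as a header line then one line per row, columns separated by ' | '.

== RESULT ==
parts.owner | sum_rank
bob | 67
eve | 6
carol | 4

Derivation:
After JOIN users (6 rows):
parts.id | parts.rank | parts.owner | users.id | users.price
30 | 7 | bob | 30 | 5
7 | 60 | bob | 7 | 9
4 | 6 | eve | 4 | 60
4 | 6 | eve | 4 | 5
4 | 4 | carol | 4 | 60
4 | 4 | carol | 4 | 5
After WHERE (4 rows):
parts.id | parts.rank | parts.owner | users.id | users.price
30 | 7 | bob | 30 | 5
7 | 60 | bob | 7 | 9
4 | 6 | eve | 4 | 5
4 | 4 | carol | 4 | 5
After GROUP BY (3 rows):
parts.owner | sum_rank
bob | 67
eve | 6
carol | 4
After ORDER BY (3 rows):
parts.owner | sum_rank
bob | 67
eve | 6
carol | 4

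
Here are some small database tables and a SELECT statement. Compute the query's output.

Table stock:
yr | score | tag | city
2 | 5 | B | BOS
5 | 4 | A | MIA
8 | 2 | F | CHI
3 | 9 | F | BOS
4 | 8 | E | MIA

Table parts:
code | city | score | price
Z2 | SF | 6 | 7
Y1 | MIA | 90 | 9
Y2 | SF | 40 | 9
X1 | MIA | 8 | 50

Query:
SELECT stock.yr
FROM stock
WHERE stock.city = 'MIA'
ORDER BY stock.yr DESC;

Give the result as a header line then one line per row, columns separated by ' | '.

== RESULT ==
stock.yr
5
4

Derivation:
After WHERE (2 rows):
stock.yr | stock.score | stock.tag | stock.city
5 | 4 | A | MIA
4 | 8 | E | MIA
After SELECT (2 rows):
stock.yr
5
4
After ORDER BY (2 rows):
stock.yr
5
4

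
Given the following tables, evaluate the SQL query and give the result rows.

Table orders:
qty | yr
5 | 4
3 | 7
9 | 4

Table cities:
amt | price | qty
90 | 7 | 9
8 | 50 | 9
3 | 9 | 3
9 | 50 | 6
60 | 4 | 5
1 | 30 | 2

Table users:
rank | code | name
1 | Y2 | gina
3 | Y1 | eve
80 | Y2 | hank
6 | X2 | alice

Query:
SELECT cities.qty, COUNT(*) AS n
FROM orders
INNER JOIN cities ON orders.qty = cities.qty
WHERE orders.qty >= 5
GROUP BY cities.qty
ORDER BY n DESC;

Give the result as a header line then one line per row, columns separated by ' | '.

After JOIN cities (4 rows):
orders.qty | orders.yr | cities.amt | cities.price | cities.qty
5 | 4 | 60 | 4 | 5
3 | 7 | 3 | 9 | 3
9 | 4 | 90 | 7 | 9
9 | 4 | 8 | 50 | 9
After WHERE (3 rows):
orders.qty | orders.yr | cities.amt | cities.price | cities.qty
5 | 4 | 60 | 4 | 5
9 | 4 | 90 | 7 | 9
9 | 4 | 8 | 50 | 9
After GROUP BY (2 rows):
cities.qty | n
5 | 1
9 | 2
After ORDER BY (2 rows):
cities.qty | n
9 | 2
5 | 1

== RESULT ==
cities.qty | n
9 | 2
5 | 1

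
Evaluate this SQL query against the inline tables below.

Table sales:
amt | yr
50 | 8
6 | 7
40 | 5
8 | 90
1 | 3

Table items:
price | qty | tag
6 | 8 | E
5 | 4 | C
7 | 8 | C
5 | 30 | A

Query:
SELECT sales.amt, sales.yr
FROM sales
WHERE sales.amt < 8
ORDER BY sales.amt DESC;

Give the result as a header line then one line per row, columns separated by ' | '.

== RESULT ==
sales.amt | sales.yr
6 | 7
1 | 3

Derivation:
After WHERE (2 rows):
sales.amt | sales.yr
6 | 7
1 | 3
After SELECT (2 rows):
sales.amt | sales.yr
6 | 7
1 | 3
After ORDER BY (2 rows):
sales.amt | sales.yr
6 | 7
1 | 3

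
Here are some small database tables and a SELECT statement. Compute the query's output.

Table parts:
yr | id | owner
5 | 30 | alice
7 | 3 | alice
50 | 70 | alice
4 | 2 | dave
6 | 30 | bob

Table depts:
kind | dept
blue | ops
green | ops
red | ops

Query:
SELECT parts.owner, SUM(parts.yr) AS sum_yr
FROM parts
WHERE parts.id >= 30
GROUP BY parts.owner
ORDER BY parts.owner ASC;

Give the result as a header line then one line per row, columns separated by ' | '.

After WHERE (3 rows):
parts.yr | parts.id | parts.owner
5 | 30 | alice
50 | 70 | alice
6 | 30 | bob
After GROUP BY (2 rows):
parts.owner | sum_yr
alice | 55
bob | 6
After ORDER BY (2 rows):
parts.owner | sum_yr
alice | 55
bob | 6

== RESULT ==
parts.owner | sum_yr
alice | 55
bob | 6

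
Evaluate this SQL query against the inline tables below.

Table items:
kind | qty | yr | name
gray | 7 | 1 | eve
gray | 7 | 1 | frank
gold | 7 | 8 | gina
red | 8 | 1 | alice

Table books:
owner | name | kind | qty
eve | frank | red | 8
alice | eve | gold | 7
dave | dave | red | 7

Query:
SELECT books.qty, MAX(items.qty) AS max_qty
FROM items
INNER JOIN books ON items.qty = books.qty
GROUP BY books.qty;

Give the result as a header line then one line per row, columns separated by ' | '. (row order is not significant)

== RESULT ==
books.qty | max_qty
7 | 7
8 | 8

Derivation:
After JOIN books (7 rows):
items.kind | items.qty | items.yr | items.name | books.owner | books.name | books.kind | books.qty
gray | 7 | 1 | eve | alice | eve | gold | 7
gray | 7 | 1 | eve | dave | dave | red | 7
gray | 7 | 1 | frank | alice | eve | gold | 7
gray | 7 | 1 | frank | dave | dave | red | 7
gold | 7 | 8 | gina | alice | eve | gold | 7
gold | 7 | 8 | gina | dave | dave | red | 7
red | 8 | 1 | alice | eve | frank | red | 8
After GROUP BY (2 rows):
books.qty | max_qty
7 | 7
8 | 8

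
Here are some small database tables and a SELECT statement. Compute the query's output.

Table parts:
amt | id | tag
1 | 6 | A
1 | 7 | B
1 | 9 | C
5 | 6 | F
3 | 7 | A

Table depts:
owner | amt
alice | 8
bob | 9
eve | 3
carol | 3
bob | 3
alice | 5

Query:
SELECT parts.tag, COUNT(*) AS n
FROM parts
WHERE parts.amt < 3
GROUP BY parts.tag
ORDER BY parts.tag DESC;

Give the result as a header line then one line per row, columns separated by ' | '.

== RESULT ==
parts.tag | n
C | 1
B | 1
A | 1

Derivation:
After WHERE (3 rows):
parts.amt | parts.id | parts.tag
1 | 6 | A
1 | 7 | B
1 | 9 | C
After GROUP BY (3 rows):
parts.tag | n
A | 1
B | 1
C | 1
After ORDER BY (3 rows):
parts.tag | n
C | 1
B | 1
A | 1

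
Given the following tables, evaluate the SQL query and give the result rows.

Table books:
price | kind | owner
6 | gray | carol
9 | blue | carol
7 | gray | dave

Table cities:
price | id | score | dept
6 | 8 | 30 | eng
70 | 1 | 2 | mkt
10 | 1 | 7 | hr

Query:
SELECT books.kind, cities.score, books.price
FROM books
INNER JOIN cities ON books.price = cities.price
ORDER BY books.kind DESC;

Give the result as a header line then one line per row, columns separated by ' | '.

== RESULT ==
books.kind | cities.score | books.price
gray | 30 | 6

Derivation:
After JOIN cities (1 rows):
books.price | books.kind | books.owner | cities.price | cities.id | cities.score | cities.dept
6 | gray | carol | 6 | 8 | 30 | eng
After SELECT (1 rows):
books.kind | cities.score | books.price
gray | 30 | 6
After ORDER BY (1 rows):
books.kind | cities.score | books.price
gray | 30 | 6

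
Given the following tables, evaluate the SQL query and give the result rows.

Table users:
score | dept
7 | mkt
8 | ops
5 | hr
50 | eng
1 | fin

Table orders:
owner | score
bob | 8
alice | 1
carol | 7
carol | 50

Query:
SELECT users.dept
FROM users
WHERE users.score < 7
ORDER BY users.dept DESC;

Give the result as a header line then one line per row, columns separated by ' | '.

== RESULT ==
users.dept
hr
fin

Derivation:
After WHERE (2 rows):
users.score | users.dept
5 | hr
1 | fin
After SELECT (2 rows):
users.dept
hr
fin
After ORDER BY (2 rows):
users.dept
hr
fin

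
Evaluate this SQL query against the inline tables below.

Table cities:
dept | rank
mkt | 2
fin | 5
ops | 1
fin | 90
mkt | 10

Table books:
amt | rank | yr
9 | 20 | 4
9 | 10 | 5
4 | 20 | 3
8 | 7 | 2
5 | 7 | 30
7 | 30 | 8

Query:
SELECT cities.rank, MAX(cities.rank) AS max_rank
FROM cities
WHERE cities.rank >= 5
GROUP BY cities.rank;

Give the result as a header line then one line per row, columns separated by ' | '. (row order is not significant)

== RESULT ==
cities.rank | max_rank
5 | 5
90 | 90
10 | 10

Derivation:
After WHERE (3 rows):
cities.dept | cities.rank
fin | 5
fin | 90
mkt | 10
After GROUP BY (3 rows):
cities.rank | max_rank
5 | 5
90 | 90
10 | 10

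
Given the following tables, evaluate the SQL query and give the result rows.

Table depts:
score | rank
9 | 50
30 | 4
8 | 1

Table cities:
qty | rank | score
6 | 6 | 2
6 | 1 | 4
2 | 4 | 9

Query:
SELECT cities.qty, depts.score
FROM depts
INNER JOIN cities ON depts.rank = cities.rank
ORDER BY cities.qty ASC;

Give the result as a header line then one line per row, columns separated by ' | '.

After JOIN cities (2 rows):
depts.score | depts.rank | cities.qty | cities.rank | cities.score
30 | 4 | 2 | 4 | 9
8 | 1 | 6 | 1 | 4
After SELECT (2 rows):
cities.qty | depts.score
2 | 30
6 | 8
After ORDER BY (2 rows):
cities.qty | depts.score
2 | 30
6 | 8

== RESULT ==
cities.qty | depts.score
2 | 30
6 | 8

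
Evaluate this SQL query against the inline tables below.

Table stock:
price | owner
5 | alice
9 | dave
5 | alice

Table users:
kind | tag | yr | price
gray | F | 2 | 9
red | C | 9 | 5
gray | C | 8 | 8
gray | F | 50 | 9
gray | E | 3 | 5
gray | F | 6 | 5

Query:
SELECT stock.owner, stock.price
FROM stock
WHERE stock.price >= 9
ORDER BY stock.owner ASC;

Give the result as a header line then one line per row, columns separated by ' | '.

== RESULT ==
stock.owner | stock.price
dave | 9

Derivation:
After WHERE (1 rows):
stock.price | stock.owner
9 | dave
After SELECT (1 rows):
stock.owner | stock.price
dave | 9
After ORDER BY (1 rows):
stock.owner | stock.price
dave | 9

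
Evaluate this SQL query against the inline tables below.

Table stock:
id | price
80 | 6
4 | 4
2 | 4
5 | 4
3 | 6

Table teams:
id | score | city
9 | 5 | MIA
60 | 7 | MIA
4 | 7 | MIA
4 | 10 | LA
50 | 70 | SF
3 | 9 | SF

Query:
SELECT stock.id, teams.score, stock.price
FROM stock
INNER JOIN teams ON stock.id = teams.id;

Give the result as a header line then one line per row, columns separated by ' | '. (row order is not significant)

After JOIN teams (3 rows):
stock.id | stock.price | teams.id | teams.score | teams.city
4 | 4 | 4 | 7 | MIA
4 | 4 | 4 | 10 | LA
3 | 6 | 3 | 9 | SF
After SELECT (3 rows):
stock.id | teams.score | stock.price
4 | 7 | 4
4 | 10 | 4
3 | 9 | 6

== RESULT ==
stock.id | teams.score | stock.price
4 | 7 | 4
4 | 10 | 4
3 | 9 | 6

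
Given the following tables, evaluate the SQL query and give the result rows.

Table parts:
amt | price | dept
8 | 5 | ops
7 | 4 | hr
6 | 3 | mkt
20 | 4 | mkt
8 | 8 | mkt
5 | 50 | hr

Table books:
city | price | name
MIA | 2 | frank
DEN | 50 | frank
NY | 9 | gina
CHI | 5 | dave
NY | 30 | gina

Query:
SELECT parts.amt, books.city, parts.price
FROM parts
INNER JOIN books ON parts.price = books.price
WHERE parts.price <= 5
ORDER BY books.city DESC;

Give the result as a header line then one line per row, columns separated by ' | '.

== RESULT ==
parts.amt | books.city | parts.price
8 | CHI | 5

Derivation:
After JOIN books (2 rows):
parts.amt | parts.price | parts.dept | books.city | books.price | books.name
8 | 5 | ops | CHI | 5 | dave
5 | 50 | hr | DEN | 50 | frank
After WHERE (1 rows):
parts.amt | parts.price | parts.dept | books.city | books.price | books.name
8 | 5 | ops | CHI | 5 | dave
After SELECT (1 rows):
parts.amt | books.city | parts.price
8 | CHI | 5
After ORDER BY (1 rows):
parts.amt | books.city | parts.price
8 | CHI | 5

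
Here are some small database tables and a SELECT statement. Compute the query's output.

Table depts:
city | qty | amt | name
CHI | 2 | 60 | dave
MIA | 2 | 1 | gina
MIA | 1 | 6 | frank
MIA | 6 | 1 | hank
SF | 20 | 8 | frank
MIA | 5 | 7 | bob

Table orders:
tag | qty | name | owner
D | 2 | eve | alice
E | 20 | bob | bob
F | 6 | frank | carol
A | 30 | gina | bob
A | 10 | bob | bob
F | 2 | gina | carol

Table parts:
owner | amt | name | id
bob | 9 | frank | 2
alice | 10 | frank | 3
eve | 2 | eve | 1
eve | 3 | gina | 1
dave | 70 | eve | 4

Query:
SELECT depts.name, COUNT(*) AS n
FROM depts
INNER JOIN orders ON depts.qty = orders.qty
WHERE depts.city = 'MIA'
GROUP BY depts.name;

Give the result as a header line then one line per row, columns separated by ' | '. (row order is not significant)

== RESULT ==
depts.name | n
gina | 2
hank | 1

Derivation:
After JOIN orders (6 rows):
depts.city | depts.qty | depts.amt | depts.name | orders.tag | orders.qty | orders.name | orders.owner
CHI | 2 | 60 | dave | D | 2 | eve | alice
CHI | 2 | 60 | dave | F | 2 | gina | carol
MIA | 2 | 1 | gina | D | 2 | eve | alice
MIA | 2 | 1 | gina | F | 2 | gina | carol
MIA | 6 | 1 | hank | F | 6 | frank | carol
SF | 20 | 8 | frank | E | 20 | bob | bob
After WHERE (3 rows):
depts.city | depts.qty | depts.amt | depts.name | orders.tag | orders.qty | orders.name | orders.owner
MIA | 2 | 1 | gina | D | 2 | eve | alice
MIA | 2 | 1 | gina | F | 2 | gina | carol
MIA | 6 | 1 | hank | F | 6 | frank | carol
After GROUP BY (2 rows):
depts.name | n
gina | 2
hank | 1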